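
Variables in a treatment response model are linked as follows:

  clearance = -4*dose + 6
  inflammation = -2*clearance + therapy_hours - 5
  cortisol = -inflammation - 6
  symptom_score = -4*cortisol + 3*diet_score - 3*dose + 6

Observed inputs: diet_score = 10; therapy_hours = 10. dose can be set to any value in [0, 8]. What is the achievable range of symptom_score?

32 to 264

Substituting into the inflammation equation gives inflammation = 8*dose - 7.
cortisol becomes -8*dose + 1.
symptom_score becomes 29*dose + 32.
Linear in dose, so extremes are at the endpoints: dose = 0 gives symptom_score = 32; dose = 8 gives symptom_score = 264.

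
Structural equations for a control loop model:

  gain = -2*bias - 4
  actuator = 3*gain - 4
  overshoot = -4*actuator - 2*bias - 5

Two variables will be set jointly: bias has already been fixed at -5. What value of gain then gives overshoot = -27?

With bias held at -5:
Intervening on gain fixes its value directly, overriding its dependence on bias.
Substituting into the overshoot equation gives overshoot = -12*gain + 21.
Solve -12*gain + 21 = -27: gain = (-27 - 21) / -12 = 4.

gain = 4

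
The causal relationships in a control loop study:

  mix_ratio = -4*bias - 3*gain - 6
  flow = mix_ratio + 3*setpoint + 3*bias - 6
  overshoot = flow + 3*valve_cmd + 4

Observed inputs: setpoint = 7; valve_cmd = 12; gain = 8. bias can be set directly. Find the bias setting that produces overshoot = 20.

bias = 5

Substituting into the mix_ratio equation gives mix_ratio = -4*bias - 30.
Substituting into the flow equation gives flow = -bias - 15.
So overshoot = -bias + 25.
Solve -bias + 25 = 20: bias = (20 - 25) / -1 = 5.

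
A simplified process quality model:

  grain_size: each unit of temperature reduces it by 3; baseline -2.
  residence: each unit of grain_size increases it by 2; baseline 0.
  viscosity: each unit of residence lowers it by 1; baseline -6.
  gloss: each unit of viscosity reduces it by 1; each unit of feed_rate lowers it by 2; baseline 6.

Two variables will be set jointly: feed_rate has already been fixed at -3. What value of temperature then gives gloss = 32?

With feed_rate held at -3:
Substituting into the residence equation gives residence = -6*temperature - 4.
So viscosity = 6*temperature - 2.
Substituting into the gloss equation gives gloss = -6*temperature + 14.
Solve -6*temperature + 14 = 32: temperature = (32 - 14) / -6 = -3.

temperature = -3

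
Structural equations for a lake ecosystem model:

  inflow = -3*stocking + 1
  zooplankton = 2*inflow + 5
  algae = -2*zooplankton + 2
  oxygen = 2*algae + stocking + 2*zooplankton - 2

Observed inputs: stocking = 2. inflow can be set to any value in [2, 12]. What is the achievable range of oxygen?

Intervening on inflow fixes its value directly, overriding its dependence on stocking.
Substituting into the algae equation gives algae = -4*inflow - 8.
Substituting into the oxygen equation gives oxygen = -4*inflow - 6.
Linear in inflow, so extremes are at the endpoints: inflow = 2 gives oxygen = -14; inflow = 12 gives oxygen = -54.

-54 to -14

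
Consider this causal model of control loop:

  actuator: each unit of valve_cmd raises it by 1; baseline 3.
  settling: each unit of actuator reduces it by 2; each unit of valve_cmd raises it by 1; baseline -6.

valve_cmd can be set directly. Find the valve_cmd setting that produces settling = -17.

Substituting into the settling equation gives settling = -valve_cmd - 12.
Solve -valve_cmd - 12 = -17: valve_cmd = (-17 + 12) / -1 = 5.

valve_cmd = 5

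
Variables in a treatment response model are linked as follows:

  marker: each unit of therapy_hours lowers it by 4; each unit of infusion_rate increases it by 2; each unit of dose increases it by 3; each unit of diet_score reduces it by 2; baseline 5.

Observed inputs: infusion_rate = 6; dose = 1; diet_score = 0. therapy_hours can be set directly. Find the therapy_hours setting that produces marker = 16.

therapy_hours = 1

Substituting into the marker equation gives marker = -4*therapy_hours + 20.
Solve -4*therapy_hours + 20 = 16: therapy_hours = (16 - 20) / -4 = 1.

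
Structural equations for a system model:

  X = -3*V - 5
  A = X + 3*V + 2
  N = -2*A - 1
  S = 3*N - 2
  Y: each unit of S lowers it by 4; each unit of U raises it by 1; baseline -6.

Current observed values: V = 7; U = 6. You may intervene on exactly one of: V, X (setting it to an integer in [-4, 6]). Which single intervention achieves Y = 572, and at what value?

Intervening on V: the paths from V to Y cancel (net effect zero), leaving Y = -52; 572 is unreachable this way.
Intervening on X: with other inputs at their observed values, Y = 24*X + 572. Solving for 572 gives X = 0, within [-4, 6].

set X = 0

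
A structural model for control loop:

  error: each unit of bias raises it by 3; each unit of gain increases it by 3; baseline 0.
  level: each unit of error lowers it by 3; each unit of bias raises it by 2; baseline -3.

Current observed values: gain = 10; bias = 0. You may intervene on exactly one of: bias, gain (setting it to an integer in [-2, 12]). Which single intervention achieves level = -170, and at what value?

set bias = 11

Intervening on bias: with other inputs at their observed values, level = -7*bias - 93. Solving for -170 gives bias = 11, within [-2, 12].
Intervening on gain: level = -9*gain - 3. Reaching -170 requires gain = 167/9, not an integer.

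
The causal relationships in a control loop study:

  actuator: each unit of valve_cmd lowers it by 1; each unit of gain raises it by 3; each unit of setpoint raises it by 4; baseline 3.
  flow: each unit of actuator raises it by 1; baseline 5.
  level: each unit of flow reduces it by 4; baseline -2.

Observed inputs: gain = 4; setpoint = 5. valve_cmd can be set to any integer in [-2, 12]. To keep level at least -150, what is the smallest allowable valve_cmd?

valve_cmd = 3

Substituting into the actuator equation gives actuator = -valve_cmd + 35.
Substituting into the flow equation gives flow = -valve_cmd + 40.
level becomes 4*valve_cmd - 162.
Require 4*valve_cmd - 162 ≥ -150, so valve_cmd ≥ 3.
The smallest integer in [-2, 12] satisfying this is 3.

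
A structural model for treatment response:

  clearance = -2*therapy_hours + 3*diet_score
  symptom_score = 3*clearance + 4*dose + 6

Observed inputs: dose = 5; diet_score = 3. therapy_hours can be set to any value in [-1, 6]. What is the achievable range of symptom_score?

17 to 59

Substituting into the clearance equation gives clearance = -2*therapy_hours + 9.
So symptom_score = -6*therapy_hours + 53.
Linear in therapy_hours, so extremes are at the endpoints: therapy_hours = -1 gives symptom_score = 59; therapy_hours = 6 gives symptom_score = 17.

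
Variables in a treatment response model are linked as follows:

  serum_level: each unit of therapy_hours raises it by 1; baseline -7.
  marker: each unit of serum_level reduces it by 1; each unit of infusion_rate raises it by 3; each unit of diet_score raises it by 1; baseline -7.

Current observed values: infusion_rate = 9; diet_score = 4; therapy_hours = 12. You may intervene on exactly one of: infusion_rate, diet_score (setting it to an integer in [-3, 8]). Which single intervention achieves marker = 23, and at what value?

set diet_score = 8

Intervening on infusion_rate: marker = 3*infusion_rate - 8. Reaching 23 requires infusion_rate = 31/3, not an integer.
Intervening on diet_score: with other inputs at their observed values, marker = diet_score + 15. Solving for 23 gives diet_score = 8, within [-3, 8].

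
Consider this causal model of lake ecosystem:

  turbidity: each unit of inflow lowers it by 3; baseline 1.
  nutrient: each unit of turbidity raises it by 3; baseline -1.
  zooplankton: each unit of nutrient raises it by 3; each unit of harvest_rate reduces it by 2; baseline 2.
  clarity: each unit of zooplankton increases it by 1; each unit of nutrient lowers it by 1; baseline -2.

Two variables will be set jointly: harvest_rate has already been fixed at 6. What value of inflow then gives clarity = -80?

inflow = 4

With harvest_rate held at 6:
Substituting into the nutrient equation gives nutrient = -9*inflow + 2.
zooplankton becomes -27*inflow - 4.
clarity becomes -18*inflow - 8.
Solve -18*inflow - 8 = -80: inflow = (-80 + 8) / -18 = 4.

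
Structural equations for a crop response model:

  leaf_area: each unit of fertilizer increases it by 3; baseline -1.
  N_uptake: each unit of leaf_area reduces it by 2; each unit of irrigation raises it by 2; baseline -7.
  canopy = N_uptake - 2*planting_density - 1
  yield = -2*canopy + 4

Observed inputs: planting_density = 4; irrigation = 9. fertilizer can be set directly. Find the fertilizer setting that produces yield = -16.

fertilizer = -1

Substituting into the N_uptake equation gives N_uptake = -6*fertilizer + 13.
Substituting into the canopy equation gives canopy = -6*fertilizer + 4.
Substituting into the yield equation gives yield = 12*fertilizer - 4.
Solve 12*fertilizer - 4 = -16: fertilizer = (-16 + 4) / 12 = -1.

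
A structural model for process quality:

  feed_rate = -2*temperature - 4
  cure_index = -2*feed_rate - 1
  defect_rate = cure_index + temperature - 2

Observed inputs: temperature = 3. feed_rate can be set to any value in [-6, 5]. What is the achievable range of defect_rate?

Intervening on feed_rate fixes its value directly, overriding its dependence on temperature.
Substituting into the defect_rate equation gives defect_rate = -2*feed_rate.
Linear in feed_rate, so extremes are at the endpoints: feed_rate = -6 gives defect_rate = 12; feed_rate = 5 gives defect_rate = -10.

-10 to 12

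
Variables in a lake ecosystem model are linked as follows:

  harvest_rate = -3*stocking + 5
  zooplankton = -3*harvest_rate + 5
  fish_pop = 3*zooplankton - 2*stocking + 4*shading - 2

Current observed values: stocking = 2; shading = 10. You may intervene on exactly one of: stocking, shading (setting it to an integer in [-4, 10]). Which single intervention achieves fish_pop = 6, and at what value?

Intervening on stocking: fish_pop = 25*stocking + 8. Reaching 6 requires stocking = -2/25, not an integer.
Intervening on shading: with other inputs at their observed values, fish_pop = 4*shading + 18. Solving for 6 gives shading = -3, within [-4, 10].

set shading = -3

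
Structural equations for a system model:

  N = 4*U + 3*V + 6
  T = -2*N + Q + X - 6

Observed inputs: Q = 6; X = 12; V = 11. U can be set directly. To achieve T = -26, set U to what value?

U = -5

Substituting into the N equation gives N = 4*U + 39.
Substituting into the T equation gives T = -8*U - 66.
Solve -8*U - 66 = -26: U = (-26 + 66) / -8 = -5.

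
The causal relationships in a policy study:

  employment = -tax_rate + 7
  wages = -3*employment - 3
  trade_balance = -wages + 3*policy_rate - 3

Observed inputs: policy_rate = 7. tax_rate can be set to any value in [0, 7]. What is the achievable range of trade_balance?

21 to 42

Substituting into the wages equation gives wages = 3*tax_rate - 24.
Substituting into the trade_balance equation gives trade_balance = -3*tax_rate + 42.
Linear in tax_rate, so extremes are at the endpoints: tax_rate = 0 gives trade_balance = 42; tax_rate = 7 gives trade_balance = 21.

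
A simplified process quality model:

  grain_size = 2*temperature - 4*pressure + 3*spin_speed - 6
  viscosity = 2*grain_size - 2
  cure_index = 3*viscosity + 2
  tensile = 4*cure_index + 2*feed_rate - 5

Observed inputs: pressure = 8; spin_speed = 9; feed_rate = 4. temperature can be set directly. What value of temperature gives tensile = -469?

temperature = -4

Substituting into the grain_size equation gives grain_size = 2*temperature - 11.
Substituting into the viscosity equation gives viscosity = 4*temperature - 24.
Substituting into the cure_index equation gives cure_index = 12*temperature - 70.
Substituting into the tensile equation gives tensile = 48*temperature - 277.
Solve 48*temperature - 277 = -469: temperature = (-469 + 277) / 48 = -4.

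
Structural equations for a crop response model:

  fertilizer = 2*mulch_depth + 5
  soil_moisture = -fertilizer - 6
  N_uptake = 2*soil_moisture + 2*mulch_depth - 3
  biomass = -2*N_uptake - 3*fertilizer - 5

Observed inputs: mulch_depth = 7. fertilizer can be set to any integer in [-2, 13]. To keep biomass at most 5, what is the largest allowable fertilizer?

Intervening on fertilizer fixes its value directly, overriding its dependence on mulch_depth.
Substituting into the N_uptake equation gives N_uptake = -2*fertilizer - 1.
Substituting into the biomass equation gives biomass = fertilizer - 3.
Require fertilizer - 3 ≤ 5, so fertilizer ≤ 8.
The largest integer in [-2, 13] satisfying this is 8.

fertilizer = 8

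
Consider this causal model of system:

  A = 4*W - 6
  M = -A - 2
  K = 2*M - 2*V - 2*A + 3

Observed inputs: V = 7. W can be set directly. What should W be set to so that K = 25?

Substituting into the M equation gives M = -4*W + 4.
This gives K = -16*W + 9.
Solve -16*W + 9 = 25: W = (25 - 9) / -16 = -1.

W = -1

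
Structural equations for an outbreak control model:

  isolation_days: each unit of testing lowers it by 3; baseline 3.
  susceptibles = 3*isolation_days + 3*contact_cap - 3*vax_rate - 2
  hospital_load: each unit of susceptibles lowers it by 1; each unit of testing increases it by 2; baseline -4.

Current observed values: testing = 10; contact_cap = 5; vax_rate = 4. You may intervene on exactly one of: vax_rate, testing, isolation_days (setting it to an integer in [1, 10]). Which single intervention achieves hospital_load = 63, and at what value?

Intervening on vax_rate: hospital_load = 3*vax_rate + 84. Reaching 63 requires vax_rate = -7, outside [1, 10].
Intervening on testing: with other inputs at their observed values, hospital_load = 11*testing - 14. Solving for 63 gives testing = 7, within [1, 10].
Intervening on isolation_days: hospital_load = -3*isolation_days + 15. Reaching 63 requires isolation_days = -16, outside [1, 10].

set testing = 7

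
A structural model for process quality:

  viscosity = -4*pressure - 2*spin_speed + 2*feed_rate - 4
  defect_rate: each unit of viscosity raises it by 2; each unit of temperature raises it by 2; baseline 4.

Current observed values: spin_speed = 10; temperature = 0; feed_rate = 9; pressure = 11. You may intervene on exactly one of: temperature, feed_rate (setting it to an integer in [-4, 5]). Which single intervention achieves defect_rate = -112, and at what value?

set feed_rate = 5

Intervening on temperature: defect_rate = 2*temperature - 96. Reaching -112 requires temperature = -8, outside [-4, 5].
Intervening on feed_rate: with other inputs at their observed values, defect_rate = 4*feed_rate - 132. Solving for -112 gives feed_rate = 5, within [-4, 5].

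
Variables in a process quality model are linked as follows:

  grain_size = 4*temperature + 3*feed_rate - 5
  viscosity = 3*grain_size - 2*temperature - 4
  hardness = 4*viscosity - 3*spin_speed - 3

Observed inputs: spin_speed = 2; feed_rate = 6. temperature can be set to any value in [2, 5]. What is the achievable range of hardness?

Substituting into the grain_size equation gives grain_size = 4*temperature + 13.
This gives viscosity = 10*temperature + 35.
So hardness = 40*temperature + 131.
Linear in temperature, so extremes are at the endpoints: temperature = 2 gives hardness = 211; temperature = 5 gives hardness = 331.

211 to 331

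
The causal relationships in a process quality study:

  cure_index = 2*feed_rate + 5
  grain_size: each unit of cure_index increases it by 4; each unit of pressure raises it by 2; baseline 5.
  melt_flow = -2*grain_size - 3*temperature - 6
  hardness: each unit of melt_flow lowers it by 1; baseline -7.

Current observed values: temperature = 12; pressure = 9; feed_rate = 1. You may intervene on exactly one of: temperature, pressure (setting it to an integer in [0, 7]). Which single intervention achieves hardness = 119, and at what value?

Intervening on temperature: with other inputs at their observed values, hardness = 3*temperature + 101. Solving for 119 gives temperature = 6, within [0, 7].
Intervening on pressure: hardness = 4*pressure + 101. Reaching 119 requires pressure = 9/2, not an integer.

set temperature = 6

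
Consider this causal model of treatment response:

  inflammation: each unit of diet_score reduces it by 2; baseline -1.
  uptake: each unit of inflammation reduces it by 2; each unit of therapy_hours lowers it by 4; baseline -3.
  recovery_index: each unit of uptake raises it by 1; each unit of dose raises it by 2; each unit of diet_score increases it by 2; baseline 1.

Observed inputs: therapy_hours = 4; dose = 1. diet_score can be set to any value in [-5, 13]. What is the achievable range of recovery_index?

Substituting into the uptake equation gives uptake = 4*diet_score - 17.
Substituting into the recovery_index equation gives recovery_index = 6*diet_score - 14.
Linear in diet_score, so extremes are at the endpoints: diet_score = -5 gives recovery_index = -44; diet_score = 13 gives recovery_index = 64.

-44 to 64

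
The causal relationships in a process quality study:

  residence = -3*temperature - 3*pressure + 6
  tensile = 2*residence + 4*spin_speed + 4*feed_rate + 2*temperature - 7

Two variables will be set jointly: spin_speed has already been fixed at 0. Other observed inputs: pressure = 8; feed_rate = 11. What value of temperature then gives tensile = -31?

With spin_speed held at 0:
Substituting into the residence equation gives residence = -3*temperature - 18.
So tensile = -4*temperature + 1.
Solve -4*temperature + 1 = -31: temperature = (-31 - 1) / -4 = 8.

temperature = 8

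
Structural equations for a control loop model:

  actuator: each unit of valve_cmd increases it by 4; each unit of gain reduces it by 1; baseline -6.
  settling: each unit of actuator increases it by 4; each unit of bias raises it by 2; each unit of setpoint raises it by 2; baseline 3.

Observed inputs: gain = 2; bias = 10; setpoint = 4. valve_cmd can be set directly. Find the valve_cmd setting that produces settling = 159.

Substituting into the actuator equation gives actuator = 4*valve_cmd - 8.
Substituting into the settling equation gives settling = 16*valve_cmd - 1.
Solve 16*valve_cmd - 1 = 159: valve_cmd = (159 + 1) / 16 = 10.

valve_cmd = 10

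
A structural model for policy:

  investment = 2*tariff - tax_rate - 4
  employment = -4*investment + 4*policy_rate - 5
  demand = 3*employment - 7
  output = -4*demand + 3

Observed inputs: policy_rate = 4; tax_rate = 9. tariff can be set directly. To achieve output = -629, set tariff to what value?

Substituting into the investment equation gives investment = 2*tariff - 13.
This gives employment = -8*tariff + 63.
Substituting into the demand equation gives demand = -24*tariff + 182.
output becomes 96*tariff - 725.
Solve 96*tariff - 725 = -629: tariff = (-629 + 725) / 96 = 1.

tariff = 1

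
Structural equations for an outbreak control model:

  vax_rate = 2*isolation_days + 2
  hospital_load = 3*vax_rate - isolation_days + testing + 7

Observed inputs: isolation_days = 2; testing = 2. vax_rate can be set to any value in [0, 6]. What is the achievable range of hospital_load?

Intervening on vax_rate fixes its value directly, overriding its dependence on isolation_days.
Substituting into the hospital_load equation gives hospital_load = 3*vax_rate + 7.
Linear in vax_rate, so extremes are at the endpoints: vax_rate = 0 gives hospital_load = 7; vax_rate = 6 gives hospital_load = 25.

7 to 25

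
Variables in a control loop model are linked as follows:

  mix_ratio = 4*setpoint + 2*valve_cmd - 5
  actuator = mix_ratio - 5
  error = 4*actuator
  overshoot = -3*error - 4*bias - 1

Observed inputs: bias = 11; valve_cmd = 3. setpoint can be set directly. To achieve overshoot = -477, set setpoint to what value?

setpoint = 10

Substituting into the mix_ratio equation gives mix_ratio = 4*setpoint + 1.
Substituting into the actuator equation gives actuator = 4*setpoint - 4.
Substituting into the error equation gives error = 16*setpoint - 16.
Substituting into the overshoot equation gives overshoot = -48*setpoint + 3.
Solve -48*setpoint + 3 = -477: setpoint = (-477 - 3) / -48 = 10.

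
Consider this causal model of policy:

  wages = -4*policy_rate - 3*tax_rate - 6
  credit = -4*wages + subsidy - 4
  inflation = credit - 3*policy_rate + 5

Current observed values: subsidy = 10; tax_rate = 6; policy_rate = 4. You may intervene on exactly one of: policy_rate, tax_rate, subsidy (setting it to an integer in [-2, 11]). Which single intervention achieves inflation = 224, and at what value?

Intervening on policy_rate: with other inputs at their observed values, inflation = 13*policy_rate + 107. Solving for 224 gives policy_rate = 9, within [-2, 11].
Intervening on tax_rate: inflation = 12*tax_rate + 87. Reaching 224 requires tax_rate = 137/12, not an integer.
Intervening on subsidy: inflation = subsidy + 149. Reaching 224 requires subsidy = 75, outside [-2, 11].

set policy_rate = 9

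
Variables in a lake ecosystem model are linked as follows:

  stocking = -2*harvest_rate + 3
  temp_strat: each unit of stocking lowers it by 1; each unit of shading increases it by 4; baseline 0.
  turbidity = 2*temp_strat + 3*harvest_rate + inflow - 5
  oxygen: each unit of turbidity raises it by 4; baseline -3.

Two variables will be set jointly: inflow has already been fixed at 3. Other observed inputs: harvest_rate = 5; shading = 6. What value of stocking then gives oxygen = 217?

With inflow held at 3:
Intervening on stocking fixes its value directly, overriding its dependence on harvest_rate.
Substituting into the temp_strat equation gives temp_strat = -stocking + 24.
So turbidity = -2*stocking + 61.
This gives oxygen = -8*stocking + 241.
Solve -8*stocking + 241 = 217: stocking = (217 - 241) / -8 = 3.

stocking = 3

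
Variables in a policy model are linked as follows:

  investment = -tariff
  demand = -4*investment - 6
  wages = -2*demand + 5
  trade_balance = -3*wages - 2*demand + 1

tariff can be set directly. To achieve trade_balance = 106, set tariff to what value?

Substituting into the demand equation gives demand = 4*tariff - 6.
This gives wages = -8*tariff + 17.
Substituting into the trade_balance equation gives trade_balance = 16*tariff - 38.
Solve 16*tariff - 38 = 106: tariff = (106 + 38) / 16 = 9.

tariff = 9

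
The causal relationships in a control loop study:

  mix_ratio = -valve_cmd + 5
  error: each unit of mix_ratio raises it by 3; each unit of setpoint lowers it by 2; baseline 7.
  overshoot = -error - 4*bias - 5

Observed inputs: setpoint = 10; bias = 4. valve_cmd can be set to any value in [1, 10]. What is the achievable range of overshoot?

Substituting into the error equation gives error = -3*valve_cmd + 2.
Substituting into the overshoot equation gives overshoot = 3*valve_cmd - 23.
Linear in valve_cmd, so extremes are at the endpoints: valve_cmd = 1 gives overshoot = -20; valve_cmd = 10 gives overshoot = 7.

-20 to 7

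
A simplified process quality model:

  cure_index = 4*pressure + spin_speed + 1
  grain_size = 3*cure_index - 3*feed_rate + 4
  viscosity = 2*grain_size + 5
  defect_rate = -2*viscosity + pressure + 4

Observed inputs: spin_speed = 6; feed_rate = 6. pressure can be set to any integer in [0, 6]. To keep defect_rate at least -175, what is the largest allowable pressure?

Substituting into the cure_index equation gives cure_index = 4*pressure + 7.
Substituting into the grain_size equation gives grain_size = 12*pressure + 7.
Substituting into the viscosity equation gives viscosity = 24*pressure + 19.
Substituting into the defect_rate equation gives defect_rate = -47*pressure - 34.
Require -47*pressure - 34 ≥ -175, so pressure ≤ 3.
The largest integer in [0, 6] satisfying this is 3.

pressure = 3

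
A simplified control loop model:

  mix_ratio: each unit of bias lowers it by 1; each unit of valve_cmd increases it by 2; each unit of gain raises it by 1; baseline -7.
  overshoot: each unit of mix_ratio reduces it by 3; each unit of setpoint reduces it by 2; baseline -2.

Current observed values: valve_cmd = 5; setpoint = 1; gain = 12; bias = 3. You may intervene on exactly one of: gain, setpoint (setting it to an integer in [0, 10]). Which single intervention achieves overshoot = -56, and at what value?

set setpoint = 9

Intervening on gain: overshoot = -3*gain - 4. Reaching -56 requires gain = 52/3, not an integer.
Intervening on setpoint: with other inputs at their observed values, overshoot = -2*setpoint - 38. Solving for -56 gives setpoint = 9, within [0, 10].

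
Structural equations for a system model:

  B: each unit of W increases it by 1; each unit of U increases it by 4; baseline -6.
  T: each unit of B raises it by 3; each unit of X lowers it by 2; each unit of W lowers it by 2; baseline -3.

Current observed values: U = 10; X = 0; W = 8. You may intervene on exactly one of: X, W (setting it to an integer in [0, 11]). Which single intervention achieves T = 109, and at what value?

Intervening on X: T = -2*X + 107. Reaching 109 requires X = -1, outside [0, 11].
Intervening on W: with other inputs at their observed values, T = W + 99. Solving for 109 gives W = 10, within [0, 11].

set W = 10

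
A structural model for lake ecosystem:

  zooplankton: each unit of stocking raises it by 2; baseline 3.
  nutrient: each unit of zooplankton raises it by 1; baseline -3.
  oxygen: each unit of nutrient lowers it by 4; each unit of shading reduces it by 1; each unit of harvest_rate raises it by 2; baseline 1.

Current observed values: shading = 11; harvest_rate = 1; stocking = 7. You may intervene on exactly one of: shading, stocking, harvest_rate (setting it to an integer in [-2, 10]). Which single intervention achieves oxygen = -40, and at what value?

set stocking = 4

Intervening on shading: oxygen = -shading - 53. Reaching -40 requires shading = -13, outside [-2, 10].
Intervening on stocking: with other inputs at their observed values, oxygen = -8*stocking - 8. Solving for -40 gives stocking = 4, within [-2, 10].
Intervening on harvest_rate: oxygen = 2*harvest_rate - 66. Reaching -40 requires harvest_rate = 13, outside [-2, 10].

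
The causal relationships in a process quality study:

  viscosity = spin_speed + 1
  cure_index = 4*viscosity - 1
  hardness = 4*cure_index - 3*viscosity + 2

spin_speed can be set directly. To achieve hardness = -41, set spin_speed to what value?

spin_speed = -4

Substituting into the cure_index equation gives cure_index = 4*spin_speed + 3.
Substituting into the hardness equation gives hardness = 13*spin_speed + 11.
Solve 13*spin_speed + 11 = -41: spin_speed = (-41 - 11) / 13 = -4.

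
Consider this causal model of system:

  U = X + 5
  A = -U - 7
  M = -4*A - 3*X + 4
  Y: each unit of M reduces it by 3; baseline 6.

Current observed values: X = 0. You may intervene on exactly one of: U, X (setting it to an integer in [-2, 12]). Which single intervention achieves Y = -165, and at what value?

set X = 5

Intervening on U: Y = -12*U - 90. Reaching -165 requires U = 25/4, not an integer.
Intervening on X: with other inputs at their observed values, Y = -3*X - 150. Solving for -165 gives X = 5, within [-2, 12].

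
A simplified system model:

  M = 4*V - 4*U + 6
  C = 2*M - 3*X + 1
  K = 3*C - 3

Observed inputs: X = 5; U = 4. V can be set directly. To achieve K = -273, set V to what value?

V = -7

Substituting into the M equation gives M = 4*V - 10.
Substituting into the C equation gives C = 8*V - 34.
So K = 24*V - 105.
Solve 24*V - 105 = -273: V = (-273 + 105) / 24 = -7.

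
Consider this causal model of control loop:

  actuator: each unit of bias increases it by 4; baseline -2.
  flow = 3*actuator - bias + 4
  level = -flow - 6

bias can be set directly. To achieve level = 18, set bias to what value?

Substituting into the flow equation gives flow = 11*bias - 2.
Substituting into the level equation gives level = -11*bias - 4.
Solve -11*bias - 4 = 18: bias = (18 + 4) / -11 = -2.

bias = -2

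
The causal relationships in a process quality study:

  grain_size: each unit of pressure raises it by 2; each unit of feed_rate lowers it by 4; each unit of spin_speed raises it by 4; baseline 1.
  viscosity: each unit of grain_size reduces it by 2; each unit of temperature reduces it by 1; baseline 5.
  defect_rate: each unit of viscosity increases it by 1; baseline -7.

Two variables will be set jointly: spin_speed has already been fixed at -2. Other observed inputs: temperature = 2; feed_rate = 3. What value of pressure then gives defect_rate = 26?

With spin_speed held at -2:
Substituting into the grain_size equation gives grain_size = 2*pressure - 19.
viscosity becomes -4*pressure + 41.
Substituting into the defect_rate equation gives defect_rate = -4*pressure + 34.
Solve -4*pressure + 34 = 26: pressure = (26 - 34) / -4 = 2.

pressure = 2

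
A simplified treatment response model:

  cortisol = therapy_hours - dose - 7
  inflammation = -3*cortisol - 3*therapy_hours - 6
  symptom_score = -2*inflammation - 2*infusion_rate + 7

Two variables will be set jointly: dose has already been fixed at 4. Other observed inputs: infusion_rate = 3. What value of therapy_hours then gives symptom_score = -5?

therapy_hours = 4

With dose held at 4:
Substituting into the cortisol equation gives cortisol = therapy_hours - 11.
Substituting into the inflammation equation gives inflammation = -6*therapy_hours + 27.
Substituting into the symptom_score equation gives symptom_score = 12*therapy_hours - 53.
Solve 12*therapy_hours - 53 = -5: therapy_hours = (-5 + 53) / 12 = 4.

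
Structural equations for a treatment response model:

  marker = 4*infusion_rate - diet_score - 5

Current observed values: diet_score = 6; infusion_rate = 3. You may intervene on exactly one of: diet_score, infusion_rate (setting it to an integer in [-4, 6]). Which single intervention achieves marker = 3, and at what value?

Intervening on diet_score: with other inputs at their observed values, marker = -diet_score + 7. Solving for 3 gives diet_score = 4, within [-4, 6].
Intervening on infusion_rate: marker = 4*infusion_rate - 11. Reaching 3 requires infusion_rate = 7/2, not an integer.

set diet_score = 4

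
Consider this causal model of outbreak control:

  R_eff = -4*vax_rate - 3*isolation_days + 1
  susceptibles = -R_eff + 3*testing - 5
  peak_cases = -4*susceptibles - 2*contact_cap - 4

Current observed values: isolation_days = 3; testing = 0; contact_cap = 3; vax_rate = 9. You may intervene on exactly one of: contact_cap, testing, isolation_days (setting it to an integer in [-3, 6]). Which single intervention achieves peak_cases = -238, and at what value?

Intervening on contact_cap: peak_cases = -2*contact_cap - 160. Reaching -238 requires contact_cap = 39, outside [-3, 6].
Intervening on testing: with other inputs at their observed values, peak_cases = -12*testing - 166. Solving for -238 gives testing = 6, within [-3, 6].
Intervening on isolation_days: peak_cases = -12*isolation_days - 130. Reaching -238 requires isolation_days = 9, outside [-3, 6].

set testing = 6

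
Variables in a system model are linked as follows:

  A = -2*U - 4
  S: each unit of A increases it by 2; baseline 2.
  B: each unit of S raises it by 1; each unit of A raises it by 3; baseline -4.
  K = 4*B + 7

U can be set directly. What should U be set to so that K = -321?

Substituting into the S equation gives S = -4*U - 6.
So B = -10*U - 22.
So K = -40*U - 81.
Solve -40*U - 81 = -321: U = (-321 + 81) / -40 = 6.

U = 6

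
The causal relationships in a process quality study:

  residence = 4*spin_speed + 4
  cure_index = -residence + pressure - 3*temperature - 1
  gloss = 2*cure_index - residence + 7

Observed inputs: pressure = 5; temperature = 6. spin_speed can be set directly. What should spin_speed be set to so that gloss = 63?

spin_speed = -8

Substituting into the cure_index equation gives cure_index = -4*spin_speed - 18.
Substituting into the gloss equation gives gloss = -12*spin_speed - 33.
Solve -12*spin_speed - 33 = 63: spin_speed = (63 + 33) / -12 = -8.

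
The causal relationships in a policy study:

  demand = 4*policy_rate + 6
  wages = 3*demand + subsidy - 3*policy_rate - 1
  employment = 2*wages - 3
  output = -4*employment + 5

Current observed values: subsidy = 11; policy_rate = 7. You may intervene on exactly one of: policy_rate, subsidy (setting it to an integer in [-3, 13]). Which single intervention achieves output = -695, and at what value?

set subsidy = 9

Intervening on policy_rate: output = -72*policy_rate - 207. Reaching -695 requires policy_rate = 61/9, not an integer.
Intervening on subsidy: with other inputs at their observed values, output = -8*subsidy - 623. Solving for -695 gives subsidy = 9, within [-3, 13].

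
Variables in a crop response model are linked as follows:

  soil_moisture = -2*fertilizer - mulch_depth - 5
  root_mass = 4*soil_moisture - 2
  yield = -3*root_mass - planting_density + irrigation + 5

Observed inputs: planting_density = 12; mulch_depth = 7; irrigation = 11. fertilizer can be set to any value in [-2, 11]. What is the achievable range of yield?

106 to 418

Substituting into the soil_moisture equation gives soil_moisture = -2*fertilizer - 12.
Substituting into the root_mass equation gives root_mass = -8*fertilizer - 50.
So yield = 24*fertilizer + 154.
Linear in fertilizer, so extremes are at the endpoints: fertilizer = -2 gives yield = 106; fertilizer = 11 gives yield = 418.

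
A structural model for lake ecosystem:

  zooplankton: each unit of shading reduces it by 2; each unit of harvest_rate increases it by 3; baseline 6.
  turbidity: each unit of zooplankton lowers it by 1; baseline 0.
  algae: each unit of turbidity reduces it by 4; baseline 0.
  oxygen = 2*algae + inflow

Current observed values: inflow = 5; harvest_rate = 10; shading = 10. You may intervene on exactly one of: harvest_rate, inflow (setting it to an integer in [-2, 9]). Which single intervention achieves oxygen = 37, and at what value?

Intervening on harvest_rate: with other inputs at their observed values, oxygen = 24*harvest_rate - 107. Solving for 37 gives harvest_rate = 6, within [-2, 9].
Intervening on inflow: oxygen = inflow + 128. Reaching 37 requires inflow = -91, outside [-2, 9].

set harvest_rate = 6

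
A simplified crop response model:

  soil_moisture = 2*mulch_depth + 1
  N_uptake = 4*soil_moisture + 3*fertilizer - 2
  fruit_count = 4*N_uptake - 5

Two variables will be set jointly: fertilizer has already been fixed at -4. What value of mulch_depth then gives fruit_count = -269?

With fertilizer held at -4:
Substituting into the N_uptake equation gives N_uptake = 8*mulch_depth - 10.
fruit_count becomes 32*mulch_depth - 45.
Solve 32*mulch_depth - 45 = -269: mulch_depth = (-269 + 45) / 32 = -7.

mulch_depth = -7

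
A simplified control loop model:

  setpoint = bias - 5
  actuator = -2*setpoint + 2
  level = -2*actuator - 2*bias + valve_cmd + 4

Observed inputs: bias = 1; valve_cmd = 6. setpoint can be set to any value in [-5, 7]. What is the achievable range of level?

-16 to 32

Intervening on setpoint fixes its value directly, overriding its dependence on bias.
Substituting into the level equation gives level = 4*setpoint + 4.
Linear in setpoint, so extremes are at the endpoints: setpoint = -5 gives level = -16; setpoint = 7 gives level = 32.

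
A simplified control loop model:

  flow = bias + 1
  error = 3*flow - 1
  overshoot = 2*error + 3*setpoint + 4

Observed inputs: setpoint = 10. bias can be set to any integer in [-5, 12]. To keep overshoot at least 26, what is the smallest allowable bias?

Substituting into the error equation gives error = 3*bias + 2.
Substituting into the overshoot equation gives overshoot = 6*bias + 38.
Require 6*bias + 38 ≥ 26, so bias ≥ -2.
The smallest integer in [-5, 12] satisfying this is -2.

bias = -2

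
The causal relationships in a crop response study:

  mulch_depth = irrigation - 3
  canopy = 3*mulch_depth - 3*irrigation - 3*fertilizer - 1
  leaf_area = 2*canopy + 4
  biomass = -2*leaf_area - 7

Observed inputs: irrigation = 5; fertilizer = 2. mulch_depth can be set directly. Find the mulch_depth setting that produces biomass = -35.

mulch_depth = 9

Intervening on mulch_depth fixes its value directly, overriding its dependence on irrigation.
Substituting into the canopy equation gives canopy = 3*mulch_depth - 22.
leaf_area becomes 6*mulch_depth - 40.
Substituting into the biomass equation gives biomass = -12*mulch_depth + 73.
Solve -12*mulch_depth + 73 = -35: mulch_depth = (-35 - 73) / -12 = 9.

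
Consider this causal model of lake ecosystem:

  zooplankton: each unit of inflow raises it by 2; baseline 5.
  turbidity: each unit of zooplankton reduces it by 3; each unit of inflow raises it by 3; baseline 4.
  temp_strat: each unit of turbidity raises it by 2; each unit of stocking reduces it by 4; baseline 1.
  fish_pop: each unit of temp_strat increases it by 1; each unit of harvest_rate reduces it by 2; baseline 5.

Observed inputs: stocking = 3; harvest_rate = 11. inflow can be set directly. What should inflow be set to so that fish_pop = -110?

Substituting into the turbidity equation gives turbidity = -3*inflow - 11.
temp_strat becomes -6*inflow - 33.
This gives fish_pop = -6*inflow - 50.
Solve -6*inflow - 50 = -110: inflow = (-110 + 50) / -6 = 10.

inflow = 10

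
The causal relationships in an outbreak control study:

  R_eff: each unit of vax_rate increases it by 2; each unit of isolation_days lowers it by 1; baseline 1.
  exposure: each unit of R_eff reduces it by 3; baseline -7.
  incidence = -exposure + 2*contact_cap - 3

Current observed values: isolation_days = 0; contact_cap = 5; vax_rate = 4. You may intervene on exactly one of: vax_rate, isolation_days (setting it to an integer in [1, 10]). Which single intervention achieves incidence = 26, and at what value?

Intervening on vax_rate: incidence = 6*vax_rate + 17. Reaching 26 requires vax_rate = 3/2, not an integer.
Intervening on isolation_days: with other inputs at their observed values, incidence = -3*isolation_days + 41. Solving for 26 gives isolation_days = 5, within [1, 10].

set isolation_days = 5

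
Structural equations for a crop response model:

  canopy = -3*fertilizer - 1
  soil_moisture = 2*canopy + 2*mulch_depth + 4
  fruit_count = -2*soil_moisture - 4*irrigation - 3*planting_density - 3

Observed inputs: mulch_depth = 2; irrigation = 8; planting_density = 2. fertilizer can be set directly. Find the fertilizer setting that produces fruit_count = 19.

fertilizer = 6

Substituting into the soil_moisture equation gives soil_moisture = -6*fertilizer + 6.
So fruit_count = 12*fertilizer - 53.
Solve 12*fertilizer - 53 = 19: fertilizer = (19 + 53) / 12 = 6.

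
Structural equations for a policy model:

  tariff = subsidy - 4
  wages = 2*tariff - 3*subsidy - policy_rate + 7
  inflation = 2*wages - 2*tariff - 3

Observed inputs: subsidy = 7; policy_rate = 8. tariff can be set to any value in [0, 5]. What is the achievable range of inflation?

-47 to -37

Intervening on tariff fixes its value directly, overriding its dependence on subsidy.
Substituting into the wages equation gives wages = 2*tariff - 22.
This gives inflation = 2*tariff - 47.
Linear in tariff, so extremes are at the endpoints: tariff = 0 gives inflation = -47; tariff = 5 gives inflation = -37.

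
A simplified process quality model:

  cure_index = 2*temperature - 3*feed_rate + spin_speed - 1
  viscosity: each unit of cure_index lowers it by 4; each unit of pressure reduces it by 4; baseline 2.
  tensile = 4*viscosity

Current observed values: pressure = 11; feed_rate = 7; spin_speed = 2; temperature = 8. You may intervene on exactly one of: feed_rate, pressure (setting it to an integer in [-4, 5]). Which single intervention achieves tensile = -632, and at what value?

Intervening on feed_rate: with other inputs at their observed values, tensile = 48*feed_rate - 440. Solving for -632 gives feed_rate = -4, within [-4, 5].
Intervening on pressure: tensile = -16*pressure + 72. Reaching -632 requires pressure = 44, outside [-4, 5].

set feed_rate = -4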